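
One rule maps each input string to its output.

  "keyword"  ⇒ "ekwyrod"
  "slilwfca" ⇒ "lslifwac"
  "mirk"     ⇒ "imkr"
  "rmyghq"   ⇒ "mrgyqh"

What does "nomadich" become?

onamidhc

The rule is to swap each adjacent pair of characters (1↔2, 3↔4, ...).
On "nomadich" that produces "onamidhc".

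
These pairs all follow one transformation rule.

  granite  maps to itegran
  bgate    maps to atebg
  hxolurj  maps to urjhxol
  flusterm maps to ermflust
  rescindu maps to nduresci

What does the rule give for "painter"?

Rule — move the last 3 characters to the front (rotate right by 3).
"painter" → "terpain".

terpain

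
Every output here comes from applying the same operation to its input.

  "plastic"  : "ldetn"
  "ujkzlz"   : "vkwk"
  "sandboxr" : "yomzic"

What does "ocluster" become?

wfdepc

In each case the input is transformed by: shift every letter 11 places forward in the alphabet (wrapping around), then delete the first 2 characters.
Applying both steps to "ocluster": "znwfdepc", then "wfdepc".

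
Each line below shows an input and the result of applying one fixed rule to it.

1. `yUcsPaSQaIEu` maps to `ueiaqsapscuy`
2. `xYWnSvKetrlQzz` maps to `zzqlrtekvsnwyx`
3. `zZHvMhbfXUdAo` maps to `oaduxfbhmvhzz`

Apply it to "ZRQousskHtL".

lthkssuoqrz

What's happening: reverse the string, then convert every letter to lowercase.
Working it through for "ZRQousskHtL": intermediate "LtHkssuoQRZ", final "lthkssuoqrz".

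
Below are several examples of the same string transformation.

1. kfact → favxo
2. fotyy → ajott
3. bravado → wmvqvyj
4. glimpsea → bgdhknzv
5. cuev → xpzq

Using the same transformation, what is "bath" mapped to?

The transformation: shift every letter 5 places backward in the alphabet (wrapping around).
Doing the same to "bath": "wvoc".

wvoc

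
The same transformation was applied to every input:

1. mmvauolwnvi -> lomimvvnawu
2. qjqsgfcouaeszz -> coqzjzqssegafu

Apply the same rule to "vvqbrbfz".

In each case the input is transformed by: take characters alternately from the front and the back (1st, last, 2nd, 2nd-last, ...), then move the last 2 characters to the front (rotate right by 2).
"vvqbrbfz" → "vzvfqbbr" → "brvzvfqb".

brvzvfqb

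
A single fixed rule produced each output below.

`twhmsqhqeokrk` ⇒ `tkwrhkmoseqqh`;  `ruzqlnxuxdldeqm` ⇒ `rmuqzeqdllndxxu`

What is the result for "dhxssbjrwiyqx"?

dxhqxysiswbrj

The pattern: take characters alternately from the front and the back (1st, last, 2nd, 2nd-last, ...).
Doing the same to "dhxssbjrwiyqx": "dxhqxysiswbrj".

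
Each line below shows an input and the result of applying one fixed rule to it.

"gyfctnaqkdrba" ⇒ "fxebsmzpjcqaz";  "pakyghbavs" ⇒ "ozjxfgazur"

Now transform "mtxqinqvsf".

lswphmpure

What's happening: shift every letter 1 place backward in the alphabet (wrapping around).
So "mtxqinqvsf" becomes "lswphmpure".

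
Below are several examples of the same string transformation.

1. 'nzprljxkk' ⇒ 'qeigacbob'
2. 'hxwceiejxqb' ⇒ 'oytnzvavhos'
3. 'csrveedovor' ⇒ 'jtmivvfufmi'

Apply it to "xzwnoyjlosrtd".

The rule is to shift every letter 9 places backward in the alphabet (wrapping around), then swap each adjacent pair of characters (1↔2, 3↔4, ...).
On "xzwnoyjlosrtd": the first step gives "oqnefpacfjiku", and the second then gives "qoenpfcajfkiu".

qoenpfcajfkiu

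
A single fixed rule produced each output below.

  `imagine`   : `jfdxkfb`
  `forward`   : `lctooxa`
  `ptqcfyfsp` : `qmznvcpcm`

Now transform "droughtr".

In each case the input is transformed by: swap each adjacent pair of characters (1↔2, 3↔4, ...), then shift every letter 3 places backward in the alphabet (wrapping around).
Starting from "droughtr": after the first operation, "rduohgrt"; after the second, "oarledoq".

oarledoq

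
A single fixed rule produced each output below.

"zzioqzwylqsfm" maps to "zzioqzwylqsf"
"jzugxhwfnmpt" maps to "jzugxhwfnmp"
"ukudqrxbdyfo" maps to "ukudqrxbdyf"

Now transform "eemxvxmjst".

eemxvxmjs

The rule is to delete the last character.
Doing the same to "eemxvxmjst": "eemxvxmjs".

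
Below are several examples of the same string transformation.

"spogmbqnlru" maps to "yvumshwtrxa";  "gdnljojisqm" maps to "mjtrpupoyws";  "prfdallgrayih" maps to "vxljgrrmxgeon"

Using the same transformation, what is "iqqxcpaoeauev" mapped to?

Each output is the input with this applied: shift every letter 6 places forward in the alphabet (wrapping around).
On "iqqxcpaoeauev" that produces "owwdivgukgakb".

owwdivgukgakb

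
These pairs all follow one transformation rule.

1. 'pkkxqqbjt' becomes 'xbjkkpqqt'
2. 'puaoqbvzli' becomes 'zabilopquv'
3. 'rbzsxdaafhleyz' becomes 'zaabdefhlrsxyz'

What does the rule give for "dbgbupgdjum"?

ubbddggjmpu

Looking at the pairs, the operation is to sort the characters into alphabetical order, then move the last character to the front.
On "dbgbupgdjum" that produces "ubbddggjmpu".
(Check on "rbzsxdaafhleyz": → "aabdefhlrsxyzz" → "zaabdefhlrsxyz" ✓)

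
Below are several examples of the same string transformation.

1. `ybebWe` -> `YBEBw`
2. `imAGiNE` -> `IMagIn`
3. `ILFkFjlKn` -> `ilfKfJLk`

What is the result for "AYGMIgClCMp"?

aygmiGcLcm

The rule is to flip the case of every letter, then delete the last character.
Applying that to "AYGMIgClCMp" gives "aygmiGcLcm".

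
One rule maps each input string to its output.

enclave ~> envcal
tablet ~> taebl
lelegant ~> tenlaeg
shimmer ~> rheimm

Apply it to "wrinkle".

Each output is the input with this applied: take characters alternately from the front and the back (1st, last, 2nd, 2nd-last, ...), then delete the first character.
For "wrinkle", step one produces "werlikn"; step two turns that into "erlikn".

erlikn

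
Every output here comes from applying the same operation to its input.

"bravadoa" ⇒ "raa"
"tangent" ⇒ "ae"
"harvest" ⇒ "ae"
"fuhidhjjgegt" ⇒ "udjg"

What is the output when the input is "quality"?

The transformation: keep one character in every 3, starting at position 2 (positions 2nd, 5th, 8th, ...).
So "quality" becomes "ui".

ui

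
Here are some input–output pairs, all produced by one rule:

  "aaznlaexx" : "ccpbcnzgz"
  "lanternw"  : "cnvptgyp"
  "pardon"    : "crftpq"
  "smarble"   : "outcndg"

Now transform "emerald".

ogtgncf

The pattern: shift every letter 2 places forward in the alphabet (wrapping around), then swap each adjacent pair of characters (1↔2, 3↔4, ...).
For "emerald", step one produces "gogtcnf"; step two turns that into "ogtgncf".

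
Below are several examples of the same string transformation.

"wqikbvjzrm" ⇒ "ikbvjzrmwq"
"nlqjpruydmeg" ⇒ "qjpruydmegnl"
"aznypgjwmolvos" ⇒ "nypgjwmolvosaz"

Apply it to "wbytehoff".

ytehoffwb

The rule is to move the first 2 characters to the end (rotate left by 2).
Doing the same to "wbytehoff": "ytehoffwb".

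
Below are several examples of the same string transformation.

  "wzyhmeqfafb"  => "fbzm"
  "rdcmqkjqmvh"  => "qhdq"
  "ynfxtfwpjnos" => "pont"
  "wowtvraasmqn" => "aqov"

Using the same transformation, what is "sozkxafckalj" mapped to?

What's happening: keep one character in every 3, starting at position 2 (positions 2nd, 5th, 8th, ...), then move the first 2 characters to the end (rotate left by 2).
For "sozkxafckalj", step one produces "oxcl"; step two turns that into "clox".

clox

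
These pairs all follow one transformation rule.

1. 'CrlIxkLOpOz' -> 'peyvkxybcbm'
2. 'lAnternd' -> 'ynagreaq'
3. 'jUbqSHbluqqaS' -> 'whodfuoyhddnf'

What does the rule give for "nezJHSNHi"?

armwufauv

Looking at the pairs, the operation is to shift every letter 13 places forward in the alphabet (wrapping around) — i.e. ROT13, then convert every letter to lowercase.
On "nezJHSNHi": the first step gives "armWUFAUv", and the second then gives "armwufauv".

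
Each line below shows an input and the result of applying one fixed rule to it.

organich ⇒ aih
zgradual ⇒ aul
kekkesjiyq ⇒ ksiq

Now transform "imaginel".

The pattern: delete the first 3 characters, then keep every other character starting from the first (positions 1st, 3rd, 5th, ...).
Working it through for "imaginel": intermediate "ginel", final "gnl".

gnl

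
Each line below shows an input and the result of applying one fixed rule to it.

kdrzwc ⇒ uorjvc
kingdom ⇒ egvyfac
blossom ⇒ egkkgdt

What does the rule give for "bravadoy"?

qgvsnsjt

Rule — shift every letter 8 places backward in the alphabet (wrapping around), then reverse the string.
"bravadoy" → "tjsnsvgq" → "qgvsnsjt".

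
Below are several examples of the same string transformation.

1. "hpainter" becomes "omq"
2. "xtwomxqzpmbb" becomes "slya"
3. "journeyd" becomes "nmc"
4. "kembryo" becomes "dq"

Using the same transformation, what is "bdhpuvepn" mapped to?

The pattern: keep one character in every 3, starting at position 2 (positions 2nd, 5th, 8th, ...), then shift every letter 1 place backward in the alphabet (wrapping around).
Starting from "bdhpuvepn": after the first operation, "dup"; after the second, "cto".

cto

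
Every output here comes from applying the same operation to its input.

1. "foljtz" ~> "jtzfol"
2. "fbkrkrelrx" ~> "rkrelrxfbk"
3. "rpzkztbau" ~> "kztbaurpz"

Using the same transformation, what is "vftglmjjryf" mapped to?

glmjjryfvft

Rule — move the first 3 characters to the end (rotate left by 3).
Doing the same to "vftglmjjryf": "glmjjryfvft".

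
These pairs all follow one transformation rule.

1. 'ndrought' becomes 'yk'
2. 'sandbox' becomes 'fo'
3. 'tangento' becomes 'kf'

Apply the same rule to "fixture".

iv

The rule is to shift every letter 9 places backward in the alphabet (wrapping around), then keep only the last 2 characters.
Applying both steps to "fixture": "wzokliv", then "iv".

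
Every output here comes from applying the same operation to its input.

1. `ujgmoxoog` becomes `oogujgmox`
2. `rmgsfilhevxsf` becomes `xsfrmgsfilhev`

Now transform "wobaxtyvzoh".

In each case the input is transformed by: move the last 3 characters to the front (rotate right by 3).
On "wobaxtyvzoh" that produces "zohwobaxtyv".

zohwobaxtyv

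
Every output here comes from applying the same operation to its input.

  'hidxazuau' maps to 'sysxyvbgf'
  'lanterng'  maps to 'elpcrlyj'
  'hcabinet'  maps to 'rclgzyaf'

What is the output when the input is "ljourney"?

wclpsmhj

Each output is the input with this applied: shift every letter 2 places backward in the alphabet (wrapping around), then reverse the string.
Starting from "ljourney": after the first operation, "jhmsplcw"; after the second, "wclpsmhj".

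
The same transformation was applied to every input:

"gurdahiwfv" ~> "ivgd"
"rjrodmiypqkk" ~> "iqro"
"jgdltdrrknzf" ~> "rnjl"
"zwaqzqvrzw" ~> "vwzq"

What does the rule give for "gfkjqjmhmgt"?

Each output is the input with this applied: keep one character in every 3, starting at position 1 (positions 1st, 4th, 7th, ...), then move the last 2 characters to the front (rotate right by 2).
"gfkjqjmhmgt" → "gjmg" → "mggj".

mggj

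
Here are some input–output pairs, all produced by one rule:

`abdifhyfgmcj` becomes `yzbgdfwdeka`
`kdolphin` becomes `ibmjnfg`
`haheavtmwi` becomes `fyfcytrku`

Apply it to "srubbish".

Rule — shift every letter 2 places backward in the alphabet (wrapping around), then delete the last character.
For "srubbish" the result is "qpszzgq".

qpszzgq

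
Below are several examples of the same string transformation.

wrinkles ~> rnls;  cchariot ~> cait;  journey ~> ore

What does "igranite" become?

gaie

Rule — keep every other character starting from the second (positions 2nd, 4th, 6th, ...).
For "igranite" the result is "gaie".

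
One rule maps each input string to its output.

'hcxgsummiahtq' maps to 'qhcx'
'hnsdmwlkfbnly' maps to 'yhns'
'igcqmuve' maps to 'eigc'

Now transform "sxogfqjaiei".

isxo

What's happening: move the last character to the front, then keep only the first 4 characters.
Applying both steps to "sxogfqjaiei": "isxogfqjaie", then "isxo".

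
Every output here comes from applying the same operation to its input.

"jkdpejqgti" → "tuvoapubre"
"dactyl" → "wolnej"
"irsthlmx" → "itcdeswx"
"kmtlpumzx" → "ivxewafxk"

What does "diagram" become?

In each case the input is transformed by: move the last character to the front, then shift every letter 11 places forward in the alphabet (wrapping around).
For "diagram" the result is "xotlrcl".

xotlrcl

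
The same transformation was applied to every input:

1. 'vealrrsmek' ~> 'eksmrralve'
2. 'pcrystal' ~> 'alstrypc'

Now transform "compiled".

In each case the input is transformed by: reverse the string, then swap each adjacent pair of characters (1↔2, 3↔4, ...).
Applying both steps to "compiled": "delipmoc", then "edilmpco".

edilmpco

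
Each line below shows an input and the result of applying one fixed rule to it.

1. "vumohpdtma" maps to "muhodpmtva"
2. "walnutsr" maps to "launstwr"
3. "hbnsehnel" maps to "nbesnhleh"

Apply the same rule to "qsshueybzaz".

ssuhyezbzaq

The pattern: move the first character to the end, then swap each adjacent pair of characters (1↔2, 3↔4, ...).
Starting from "qsshueybzaz": after the first operation, "sshueybzazq"; after the second, "ssuhyezbzaq".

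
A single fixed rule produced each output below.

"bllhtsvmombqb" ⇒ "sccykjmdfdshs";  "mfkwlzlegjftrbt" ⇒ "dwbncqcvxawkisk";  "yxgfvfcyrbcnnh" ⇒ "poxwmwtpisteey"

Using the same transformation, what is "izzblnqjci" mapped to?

What's happening: shift every letter 9 places backward in the alphabet (wrapping around).
Applying that to "izzblnqjci" gives "zqqscehatz".

zqqscehatz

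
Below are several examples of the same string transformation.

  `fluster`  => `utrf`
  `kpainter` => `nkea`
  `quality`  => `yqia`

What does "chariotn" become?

Rule — keep every other character starting from the first (positions 1st, 3rd, 5th, ...), then sort the characters into reverse alphabetical order.
So "chariotn" becomes "tica".

tica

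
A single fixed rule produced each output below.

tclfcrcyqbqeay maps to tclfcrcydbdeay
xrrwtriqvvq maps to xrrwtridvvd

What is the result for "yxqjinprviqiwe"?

yxdjinprvidiwe

In each case the input is transformed by: replace every "q" with "d".
For "yxqjinprviqiwe" the result is "yxdjinprvidiwe".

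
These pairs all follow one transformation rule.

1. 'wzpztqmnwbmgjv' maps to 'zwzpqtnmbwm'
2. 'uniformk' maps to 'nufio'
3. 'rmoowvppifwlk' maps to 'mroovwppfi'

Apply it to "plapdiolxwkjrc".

lppaidlowxk

Rule — delete the last 3 characters, then swap each adjacent pair of characters (1↔2, 3↔4, ...).
For "plapdiolxwkjrc", step one produces "plapdiolxwk"; step two turns that into "lppaidlowxk".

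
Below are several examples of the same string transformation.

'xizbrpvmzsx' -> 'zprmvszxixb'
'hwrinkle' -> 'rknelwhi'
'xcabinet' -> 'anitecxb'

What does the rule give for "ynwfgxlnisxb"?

In each case the input is transformed by: swap each adjacent pair of characters (1↔2, 3↔4, ...), then move the first 3 characters to the end (rotate left by 3).
"ynwfgxlnisxb" → "nyfwxgnlsibx" → "wxgnlsibxnyf".

wxgnlsibxnyf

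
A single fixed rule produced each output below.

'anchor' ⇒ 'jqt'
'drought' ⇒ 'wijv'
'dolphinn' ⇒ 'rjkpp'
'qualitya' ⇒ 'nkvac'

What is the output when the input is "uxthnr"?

What's happening: shift every letter 2 places forward in the alphabet (wrapping around), then delete the first 3 characters.
"uxthnr" → "wzvjpt" → "jpt".

jpt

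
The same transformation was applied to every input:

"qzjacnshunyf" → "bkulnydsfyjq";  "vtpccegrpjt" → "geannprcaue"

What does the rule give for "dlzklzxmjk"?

owkvwkixuv

The rule is to shift every letter 11 places forward in the alphabet (wrapping around).
Applying that to "dlzklzxmjk" gives "owkvwkixuv".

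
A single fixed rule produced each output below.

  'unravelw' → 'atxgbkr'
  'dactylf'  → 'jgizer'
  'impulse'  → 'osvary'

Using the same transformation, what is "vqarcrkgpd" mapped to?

In each case the input is transformed by: delete the last character, then shift every letter 6 places forward in the alphabet (wrapping around).
For "vqarcrkgpd", step one produces "vqarcrkgp"; step two turns that into "bwgxixqmv".

bwgxixqmv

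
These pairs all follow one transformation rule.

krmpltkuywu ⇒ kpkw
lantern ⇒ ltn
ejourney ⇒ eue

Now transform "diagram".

The rule is to keep one character in every 3, starting at position 1 (positions 1st, 4th, 7th, ...).
So "diagram" becomes "dgm".

dgm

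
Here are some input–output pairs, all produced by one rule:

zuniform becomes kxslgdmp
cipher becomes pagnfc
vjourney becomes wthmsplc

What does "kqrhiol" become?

jiopfgm

Looking at the pairs, the operation is to move the last character to the front, then shift every letter 2 places backward in the alphabet (wrapping around).
So "kqrhiol" becomes "jiopfgm".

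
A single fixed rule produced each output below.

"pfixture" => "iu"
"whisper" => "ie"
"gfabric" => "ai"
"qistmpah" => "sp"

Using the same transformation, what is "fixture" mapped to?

In each case the input is transformed by: keep one character in every 3, starting at position 3 (positions 3rd, 6th, 9th, ...).
So "fixture" becomes "xr".

xr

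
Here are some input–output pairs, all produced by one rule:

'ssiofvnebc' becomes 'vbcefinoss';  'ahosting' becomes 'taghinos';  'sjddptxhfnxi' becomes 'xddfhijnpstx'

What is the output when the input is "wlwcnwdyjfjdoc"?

yccddfjjlnowww

The pattern: sort the characters into alphabetical order, then move the last character to the front.
For "wlwcnwdyjfjdoc", step one produces "ccddfjjlnowwwy"; step two turns that into "yccddfjjlnowww".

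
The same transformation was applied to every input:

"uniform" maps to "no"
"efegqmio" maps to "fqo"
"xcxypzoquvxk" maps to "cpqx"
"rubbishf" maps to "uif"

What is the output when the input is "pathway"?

aw

The rule is to keep one character in every 3, starting at position 2 (positions 2nd, 5th, 8th, ...).
Doing the same to "pathway": "aw".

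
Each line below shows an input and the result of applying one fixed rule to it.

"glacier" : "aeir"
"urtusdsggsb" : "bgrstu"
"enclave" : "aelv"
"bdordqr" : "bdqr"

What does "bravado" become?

abov

Each output is the input with this applied: sort the characters into alphabetical order, then keep every other character starting from the first (positions 1st, 3rd, 5th, ...).
Working it through for "bravado": intermediate "aabdorv", final "abov".
(Check on "urtusdsggsb": → "bdggrssstuu" → "bgrstu" ✓)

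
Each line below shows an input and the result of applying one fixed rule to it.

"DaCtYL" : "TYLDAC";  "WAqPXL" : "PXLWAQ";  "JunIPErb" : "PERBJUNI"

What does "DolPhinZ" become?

Rule — swap the front and back halves of the string, then convert every letter to uppercase.
On "DolPhinZ" that produces "HINZDOLP".

HINZDOLP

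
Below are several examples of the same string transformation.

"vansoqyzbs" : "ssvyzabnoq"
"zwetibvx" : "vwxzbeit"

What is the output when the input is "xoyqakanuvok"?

What's happening: sort the characters into alphabetical order, then swap the front and back halves of the string.
Applying both steps to "xoyqakanuvok": "aakknooquvxy", then "oquvxyaakkno".

oquvxyaakkno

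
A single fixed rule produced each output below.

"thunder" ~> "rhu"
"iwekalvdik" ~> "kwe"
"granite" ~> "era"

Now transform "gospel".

los

The rule is to swap the first and last characters, then keep only the first 3 characters.
"gospel" → "lospeg" → "los".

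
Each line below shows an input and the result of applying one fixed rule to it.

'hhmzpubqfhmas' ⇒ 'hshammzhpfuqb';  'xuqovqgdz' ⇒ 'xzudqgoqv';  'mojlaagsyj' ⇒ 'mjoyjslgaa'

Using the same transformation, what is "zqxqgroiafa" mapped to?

Each output is the input with this applied: take characters alternately from the front and the back (1st, last, 2nd, 2nd-last, ...).
On "zqxqgroiafa" that produces "zaqfxaqigor".

zaqfxaqigor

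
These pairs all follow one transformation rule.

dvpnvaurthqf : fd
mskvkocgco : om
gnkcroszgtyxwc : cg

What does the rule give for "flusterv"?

vf

The pattern: move the first character to the end, then keep only the last 2 characters.
On "flusterv": the first step gives "lustervf", and the second then gives "vf".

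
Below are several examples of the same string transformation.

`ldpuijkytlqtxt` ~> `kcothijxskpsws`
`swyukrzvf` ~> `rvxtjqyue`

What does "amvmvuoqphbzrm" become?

In each case the input is transformed by: shift every letter 1 place backward in the alphabet (wrapping around).
Applying that to "amvmvuoqphbzrm" gives "zlulutnpogayql".

zlulutnpogayql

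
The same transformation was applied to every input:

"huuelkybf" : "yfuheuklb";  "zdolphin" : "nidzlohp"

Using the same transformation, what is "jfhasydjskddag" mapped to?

In each case the input is transformed by: swap each adjacent pair of characters (1↔2, 3↔4, ...), then move the last 2 characters to the front (rotate right by 2).
Working it through for "jfhasydjskddag": intermediate "fjahysjdksddga", final "gafjahysjdksdd".

gafjahysjdksdd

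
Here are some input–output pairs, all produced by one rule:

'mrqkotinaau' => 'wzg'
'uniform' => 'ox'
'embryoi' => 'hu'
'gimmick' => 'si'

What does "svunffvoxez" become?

ald

The rule is to shift every letter 6 places forward in the alphabet (wrapping around), then keep one character in every 3, starting at position 3 (positions 3rd, 6th, 9th, ...).
Applying both steps to "svunffvoxez": "ybatllbudkf", then "ald".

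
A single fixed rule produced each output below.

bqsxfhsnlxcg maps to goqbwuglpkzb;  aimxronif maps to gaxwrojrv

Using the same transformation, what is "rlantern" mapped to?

wcnawauj

The transformation: move the first 3 characters to the end (rotate left by 3), then shift every letter 9 places forward in the alphabet (wrapping around).
On "rlantern": the first step gives "nternrla", and the second then gives "wcnawauj".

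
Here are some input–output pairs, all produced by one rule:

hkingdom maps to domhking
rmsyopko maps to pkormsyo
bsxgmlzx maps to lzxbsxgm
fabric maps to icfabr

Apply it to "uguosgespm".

espmuguosg

What's happening: swap the front and back halves of the string, then move the first character to the end.
For "uguosgespm" the result is "espmuguosg".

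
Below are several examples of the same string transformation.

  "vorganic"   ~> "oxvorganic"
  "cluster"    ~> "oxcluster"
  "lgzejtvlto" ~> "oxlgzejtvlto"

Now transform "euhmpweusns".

Looking at the pairs, the operation is to prepend "ox".
Doing the same to "euhmpweusns": "oxeuhmpweusns".

oxeuhmpweusns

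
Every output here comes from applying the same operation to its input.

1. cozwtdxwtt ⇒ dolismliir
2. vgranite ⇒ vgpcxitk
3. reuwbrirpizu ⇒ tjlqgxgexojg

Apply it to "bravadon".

gpkpsdcq

Looking at the pairs, the operation is to move the first character to the end, then shift every letter 11 places backward in the alphabet (wrapping around).
Working it through for "bravadon": intermediate "ravadonb", final "gpkpsdcq".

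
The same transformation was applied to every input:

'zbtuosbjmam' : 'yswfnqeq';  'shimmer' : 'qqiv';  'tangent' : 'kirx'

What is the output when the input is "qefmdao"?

The rule is to delete the first 3 characters, then shift every letter 4 places forward in the alphabet (wrapping around).
So "qefmdao" becomes "qhes".

qhes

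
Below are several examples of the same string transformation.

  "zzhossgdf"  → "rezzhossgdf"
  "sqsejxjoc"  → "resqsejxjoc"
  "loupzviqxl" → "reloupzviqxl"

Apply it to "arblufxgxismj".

rearblufxgxismj

The pattern: prepend "re".
For "arblufxgxismj" the result is "rearblufxgxismj".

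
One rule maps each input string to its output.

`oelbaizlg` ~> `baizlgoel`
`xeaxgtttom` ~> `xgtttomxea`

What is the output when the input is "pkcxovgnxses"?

xovgnxsespkc

Rule — move the first 3 characters to the end (rotate left by 3).
Applying that to "pkcxovgnxses" gives "xovgnxsespkc".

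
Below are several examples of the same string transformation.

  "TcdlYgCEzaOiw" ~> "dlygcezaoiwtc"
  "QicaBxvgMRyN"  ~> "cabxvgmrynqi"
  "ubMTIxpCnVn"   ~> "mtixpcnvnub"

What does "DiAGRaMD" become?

agramddi

The rule is to move the first 2 characters to the end (rotate left by 2), then convert every letter to lowercase.
So "DiAGRaMD" becomes "agramddi".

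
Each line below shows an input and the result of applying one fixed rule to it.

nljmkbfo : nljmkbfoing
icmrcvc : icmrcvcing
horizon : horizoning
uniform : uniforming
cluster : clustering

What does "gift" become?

In each case the input is transformed by: append "ing".
So "gift" becomes "gifting".

gifting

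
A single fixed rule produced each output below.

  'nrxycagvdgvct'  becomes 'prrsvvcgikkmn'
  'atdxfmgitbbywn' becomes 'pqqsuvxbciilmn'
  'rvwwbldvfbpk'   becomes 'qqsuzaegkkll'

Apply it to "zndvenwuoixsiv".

stxxccdhjkklmo

The transformation: sort the characters into alphabetical order, then shift every letter 11 places backward in the alphabet (wrapping around).
On "zndvenwuoixsiv": the first step gives "deiinnosuvvwxz", and the second then gives "stxxccdhjkklmo".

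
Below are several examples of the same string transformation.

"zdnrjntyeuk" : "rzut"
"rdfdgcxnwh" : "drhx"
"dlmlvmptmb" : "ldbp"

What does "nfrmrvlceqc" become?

mnql

The transformation: keep one character in every 3, starting at position 1 (positions 1st, 4th, 7th, ...), then swap each adjacent pair of characters (1↔2, 3↔4, ...).
For "nfrmrvlceqc", step one produces "nmlq"; step two turns that into "mnql".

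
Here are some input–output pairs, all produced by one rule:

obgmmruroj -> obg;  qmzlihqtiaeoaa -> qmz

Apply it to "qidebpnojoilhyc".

In each case the input is transformed by: keep only the first 3 characters.
Applying that to "qidebpnojoilhyc" gives "qid".

qid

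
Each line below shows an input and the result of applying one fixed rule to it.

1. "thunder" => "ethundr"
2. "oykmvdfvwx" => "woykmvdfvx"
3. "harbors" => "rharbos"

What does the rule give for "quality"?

tqualiy

In each case the input is transformed by: move the last character to the front, then swap the first and last characters.
"quality" → "yqualit" → "tqualiy".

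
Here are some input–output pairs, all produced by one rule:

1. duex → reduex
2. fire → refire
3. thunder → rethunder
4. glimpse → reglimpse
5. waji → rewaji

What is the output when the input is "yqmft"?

What's happening: prepend "re".
"yqmft" → "reyqmft".

reyqmft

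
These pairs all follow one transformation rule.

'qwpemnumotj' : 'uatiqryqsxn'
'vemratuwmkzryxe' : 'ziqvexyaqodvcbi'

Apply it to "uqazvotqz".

yuedzsxud

Rule — shift every letter 4 places forward in the alphabet (wrapping around).
On "uqazvotqz" that produces "yuedzsxud".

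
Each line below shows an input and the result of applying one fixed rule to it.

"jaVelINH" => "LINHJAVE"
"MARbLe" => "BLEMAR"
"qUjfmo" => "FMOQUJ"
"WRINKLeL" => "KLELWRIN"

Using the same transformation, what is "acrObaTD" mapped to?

Each output is the input with this applied: swap the front and back halves of the string, then convert every letter to uppercase.
Applying that to "acrObaTD" gives "BATDACRO".

BATDACRO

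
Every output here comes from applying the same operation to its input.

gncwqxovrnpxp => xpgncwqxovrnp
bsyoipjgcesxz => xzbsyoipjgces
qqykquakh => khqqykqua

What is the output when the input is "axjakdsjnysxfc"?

The transformation: move the last 2 characters to the front (rotate right by 2).
"axjakdsjnysxfc" → "fcaxjakdsjnysx".

fcaxjakdsjnysx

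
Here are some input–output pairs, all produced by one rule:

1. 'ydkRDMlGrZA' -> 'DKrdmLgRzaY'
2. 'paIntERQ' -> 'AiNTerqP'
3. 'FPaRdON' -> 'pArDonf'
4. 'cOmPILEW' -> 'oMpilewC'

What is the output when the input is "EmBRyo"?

MbrYOe

The rule is to move the first character to the end, then flip the case of every letter.
Starting from "EmBRyo": after the first operation, "mBRyoE"; after the second, "MbrYOe".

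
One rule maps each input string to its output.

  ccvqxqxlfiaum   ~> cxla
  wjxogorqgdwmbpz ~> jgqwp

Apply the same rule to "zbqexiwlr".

In each case the input is transformed by: keep one character in every 3, starting at position 2 (positions 2nd, 5th, 8th, ...).
Applying that to "zbqexiwlr" gives "bxl".

bxl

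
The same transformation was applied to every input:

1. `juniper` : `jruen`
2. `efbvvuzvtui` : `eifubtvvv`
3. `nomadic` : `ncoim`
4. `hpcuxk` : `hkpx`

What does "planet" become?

What's happening: take characters alternately from the front and the back (1st, last, 2nd, 2nd-last, ...), then delete the last 2 characters.
Starting from "planet": after the first operation, "ptlean"; after the second, "ptle".

ptle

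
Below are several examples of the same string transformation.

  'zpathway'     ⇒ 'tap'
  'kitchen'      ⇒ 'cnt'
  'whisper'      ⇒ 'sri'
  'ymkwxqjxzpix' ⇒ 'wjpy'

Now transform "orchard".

Looking at the pairs, the operation is to move the first 3 characters to the end (rotate left by 3), then keep one character in every 3, starting at position 1 (positions 1st, 4th, 7th, ...).
"orchard" → "hardorc" → "hdc".
(Check on "ymkwxqjxzpix": → "wxqjxzpixymk" → "wjpy" ✓)

hdc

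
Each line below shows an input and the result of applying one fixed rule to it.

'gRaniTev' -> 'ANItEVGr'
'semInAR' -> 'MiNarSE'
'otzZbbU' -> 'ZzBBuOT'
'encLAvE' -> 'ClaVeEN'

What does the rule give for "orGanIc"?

The rule is to move the first 2 characters to the end (rotate left by 2), then flip the case of every letter.
So "orGanIc" becomes "gANiCOR".

gANiCOR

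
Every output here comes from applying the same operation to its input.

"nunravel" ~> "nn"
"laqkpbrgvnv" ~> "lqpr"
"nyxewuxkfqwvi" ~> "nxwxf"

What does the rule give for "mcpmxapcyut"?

The transformation: keep every other character starting from the first (positions 1st, 3rd, 5th, ...), then delete the last 2 characters.
For "mcpmxapcyut", step one produces "mpxpyt"; step two turns that into "mpxp".

mpxp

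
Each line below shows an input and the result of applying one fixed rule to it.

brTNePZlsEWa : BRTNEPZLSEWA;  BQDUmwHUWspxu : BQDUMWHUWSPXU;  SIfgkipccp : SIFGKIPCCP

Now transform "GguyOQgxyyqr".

The transformation: convert every letter to uppercase.
On "GguyOQgxyyqr" that produces "GGUYOQGXYYQR".

GGUYOQGXYYQR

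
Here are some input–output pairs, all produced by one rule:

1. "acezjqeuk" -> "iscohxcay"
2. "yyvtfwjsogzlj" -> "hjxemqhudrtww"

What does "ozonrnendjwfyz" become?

xwduhblclplmxm

Each output is the input with this applied: shift every letter 2 places backward in the alphabet (wrapping around), then reverse the string.
Doing the same to "ozonrnendjwfyz": "xwduhblclplmxm".
(Check on "acezjqeuk": → "yacxhocsi" → "iscohxcay" ✓)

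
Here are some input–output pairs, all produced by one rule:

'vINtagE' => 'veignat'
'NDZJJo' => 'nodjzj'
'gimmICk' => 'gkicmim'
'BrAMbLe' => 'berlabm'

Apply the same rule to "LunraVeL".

Rule — take characters alternately from the front and the back (1st, last, 2nd, 2nd-last, ...), then convert every letter to lowercase.
Starting from "LunraVeL": after the first operation, "LLuenVra"; after the second, "lluenvra".
(Check on "vINtagE": → "vEIgNat" → "veignat" ✓)

lluenvra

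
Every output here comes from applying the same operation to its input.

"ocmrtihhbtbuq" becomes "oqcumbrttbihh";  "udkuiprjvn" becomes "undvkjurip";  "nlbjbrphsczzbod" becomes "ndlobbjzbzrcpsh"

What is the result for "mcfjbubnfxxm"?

mmcxfxjfbnub

What's happening: take characters alternately from the front and the back (1st, last, 2nd, 2nd-last, ...).
Applying that to "mcfjbubnfxxm" gives "mmcxfxjfbnub".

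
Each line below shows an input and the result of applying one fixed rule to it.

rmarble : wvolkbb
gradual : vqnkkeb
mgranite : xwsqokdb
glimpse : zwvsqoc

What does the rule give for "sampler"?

The pattern: shift every letter 10 places forward in the alphabet (wrapping around), then sort the characters into reverse alphabetical order.
For "sampler" the result is "zwvokcb".
(Check on "mgranite": → "wqbkxsdo" → "xwsqokdb" ✓)

zwvokcb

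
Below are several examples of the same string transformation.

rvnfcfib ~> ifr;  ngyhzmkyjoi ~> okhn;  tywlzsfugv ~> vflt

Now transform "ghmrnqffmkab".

kfrg

Rule — keep one character in every 3, starting at position 1 (positions 1st, 4th, 7th, ...), then reverse the string.
Starting from "ghmrnqffmkab": after the first operation, "grfk"; after the second, "kfrg".
(Check on "ngyhzmkyjoi": → "nhko" → "okhn" ✓)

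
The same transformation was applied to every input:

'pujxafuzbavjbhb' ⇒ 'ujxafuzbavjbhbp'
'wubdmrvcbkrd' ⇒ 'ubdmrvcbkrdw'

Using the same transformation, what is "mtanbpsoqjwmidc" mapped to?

tanbpsoqjwmidcm

Each output is the input with this applied: move the first character to the end.
Applying that to "mtanbpsoqjwmidc" gives "tanbpsoqjwmidcm".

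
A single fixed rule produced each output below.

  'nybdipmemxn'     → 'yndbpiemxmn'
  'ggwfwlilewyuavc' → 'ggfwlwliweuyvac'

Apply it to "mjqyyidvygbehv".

jmyqiyvdgyebvh

In each case the input is transformed by: swap each adjacent pair of characters (1↔2, 3↔4, ...).
Applying that to "mjqyyidvygbehv" gives "jmyqiyvdgyebvh".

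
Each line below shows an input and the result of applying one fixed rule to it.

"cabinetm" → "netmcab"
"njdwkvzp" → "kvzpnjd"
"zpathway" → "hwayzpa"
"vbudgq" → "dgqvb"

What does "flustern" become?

Rule — swap the front and back halves of the string, then delete the last character.
Starting from "flustern": after the first operation, "ternflus"; after the second, "ternflu".

ternflu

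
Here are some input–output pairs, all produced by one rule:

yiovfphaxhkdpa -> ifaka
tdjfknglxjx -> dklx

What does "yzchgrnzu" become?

Looking at the pairs, the operation is to keep one character in every 3, starting at position 2 (positions 2nd, 5th, 8th, ...).
For "yzchgrnzu" the result is "zgz".

zgz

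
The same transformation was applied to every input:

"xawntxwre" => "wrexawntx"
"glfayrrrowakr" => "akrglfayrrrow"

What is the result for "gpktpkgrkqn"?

kqngpktpkgr

The rule is to move the last 3 characters to the front (rotate right by 3).
On "gpktpkgrkqn" that produces "kqngpktpkgr".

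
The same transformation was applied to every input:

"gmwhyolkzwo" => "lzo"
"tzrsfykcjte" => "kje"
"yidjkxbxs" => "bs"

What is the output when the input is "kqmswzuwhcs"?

In each case the input is transformed by: keep every other character starting from the first (positions 1st, 3rd, 5th, ...), then delete the first 3 characters.
Working it through for "kqmswzuwhcs": intermediate "kmwuhs", final "uhs".

uhs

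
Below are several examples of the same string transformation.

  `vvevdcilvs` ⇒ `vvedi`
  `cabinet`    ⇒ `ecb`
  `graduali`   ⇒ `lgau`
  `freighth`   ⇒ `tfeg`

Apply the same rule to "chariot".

The pattern: move the last 3 characters to the front (rotate right by 3), then keep every other character starting from the second (positions 2nd, 4th, 6th, ...).
Doing the same to "chariot": "oca".

oca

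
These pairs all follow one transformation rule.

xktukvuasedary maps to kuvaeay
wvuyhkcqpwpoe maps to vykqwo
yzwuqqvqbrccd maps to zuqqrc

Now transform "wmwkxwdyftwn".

The transformation: keep every other character starting from the second (positions 2nd, 4th, 6th, ...).
Doing the same to "wmwkxwdyftwn": "mkwytn".

mkwytn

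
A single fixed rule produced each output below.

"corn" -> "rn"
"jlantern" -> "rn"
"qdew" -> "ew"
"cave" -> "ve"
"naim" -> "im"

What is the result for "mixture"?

What's happening: keep only the last 2 characters.
"mixture" → "re".

re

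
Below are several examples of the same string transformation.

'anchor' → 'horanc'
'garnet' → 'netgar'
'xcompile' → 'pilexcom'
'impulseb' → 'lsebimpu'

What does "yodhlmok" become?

In each case the input is transformed by: swap the front and back halves of the string.
For "yodhlmok" the result is "lmokyodh".

lmokyodh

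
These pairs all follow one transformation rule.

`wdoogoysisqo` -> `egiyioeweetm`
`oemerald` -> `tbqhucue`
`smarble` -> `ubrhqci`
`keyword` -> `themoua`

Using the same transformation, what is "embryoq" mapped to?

geohrcu

The rule is to reverse the string, then shift every letter 10 places backward in the alphabet (wrapping around).
On "embryoq": the first step gives "qoyrbme", and the second then gives "geohrcu".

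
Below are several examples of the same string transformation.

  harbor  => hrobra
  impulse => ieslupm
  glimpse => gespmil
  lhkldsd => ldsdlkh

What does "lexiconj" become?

In each case the input is transformed by: move the first character to the end, then reverse the string.
For "lexiconj", step one produces "exiconjl"; step two turns that into "ljnocixe".

ljnocixe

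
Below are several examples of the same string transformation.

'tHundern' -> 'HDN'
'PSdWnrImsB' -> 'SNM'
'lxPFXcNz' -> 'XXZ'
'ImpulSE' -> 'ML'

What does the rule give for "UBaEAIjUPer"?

BAUR

In each case the input is transformed by: keep one character in every 3, starting at position 2 (positions 2nd, 5th, 8th, ...), then convert every letter to uppercase.
For "UBaEAIjUPer", step one produces "BAUr"; step two turns that into "BAUR".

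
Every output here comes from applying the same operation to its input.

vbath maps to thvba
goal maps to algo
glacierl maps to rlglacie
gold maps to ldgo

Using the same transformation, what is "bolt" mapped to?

ltbo

Looking at the pairs, the operation is to move the last 2 characters to the front (rotate right by 2).
Applying that to "bolt" gives "ltbo".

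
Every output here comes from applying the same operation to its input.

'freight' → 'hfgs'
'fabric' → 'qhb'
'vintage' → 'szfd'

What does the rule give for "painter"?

msdq

Rule — delete the first 3 characters, then shift every letter 1 place backward in the alphabet (wrapping around).
For "painter" the result is "msdq".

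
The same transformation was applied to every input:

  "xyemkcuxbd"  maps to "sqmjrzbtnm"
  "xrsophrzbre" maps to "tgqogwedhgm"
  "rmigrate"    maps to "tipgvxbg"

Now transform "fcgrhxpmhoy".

In each case the input is transformed by: reverse the string, then shift every letter 11 places backward in the alphabet (wrapping around).
Doing the same to "fcgrhxpmhoy": "ndwbemwgvru".
(Check on "xyemkcuxbd": → "dbxuckmeyx" → "sqmjrzbtnm" ✓)

ndwbemwgvru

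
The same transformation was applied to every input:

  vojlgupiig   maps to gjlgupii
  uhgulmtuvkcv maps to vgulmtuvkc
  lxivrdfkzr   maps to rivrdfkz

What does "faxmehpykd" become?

The rule is to delete the first 2 characters, then move the last character to the front.
"faxmehpykd" → "xmehpykd" → "dxmehpyk".

dxmehpyk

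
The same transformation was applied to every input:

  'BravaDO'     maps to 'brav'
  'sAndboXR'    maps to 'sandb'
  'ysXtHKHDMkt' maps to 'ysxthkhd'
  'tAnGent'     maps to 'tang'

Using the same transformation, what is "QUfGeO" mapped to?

quf

Each output is the input with this applied: delete the last 3 characters, then convert every letter to lowercase.
For "QUfGeO", step one produces "QUf"; step two turns that into "quf".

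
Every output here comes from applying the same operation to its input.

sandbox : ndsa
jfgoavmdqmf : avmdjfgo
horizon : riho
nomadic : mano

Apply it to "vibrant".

brvi

Each output is the input with this applied: delete the last 3 characters, then swap the front and back halves of the string.
"vibrant" → "vibr" → "brvi".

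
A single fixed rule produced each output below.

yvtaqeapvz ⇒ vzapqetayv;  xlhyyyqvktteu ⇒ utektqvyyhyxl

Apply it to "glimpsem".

Rule — swap each adjacent pair of characters (1↔2, 3↔4, ...), then reverse the string.
For "glimpsem", step one produces "lgmispme"; step two turns that into "empsimgl".

empsimgl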